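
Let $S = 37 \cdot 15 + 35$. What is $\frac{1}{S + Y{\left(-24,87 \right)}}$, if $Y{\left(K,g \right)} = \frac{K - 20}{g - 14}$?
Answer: $\frac{73}{43026} \approx 0.0016966$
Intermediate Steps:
$Y{\left(K,g \right)} = \frac{-20 + K}{-14 + g}$
$S = 590$ ($S = 555 + 35 = 590$)
$\frac{1}{S + Y{\left(-24,87 \right)}} = \frac{1}{590 + \frac{-20 - 24}{-14 + 87}} = \frac{1}{590 + \frac{1}{73} \left(-44\right)} = \frac{1}{590 - \frac{44}{73}} = \frac{1}{\frac{43026}{73}} = \frac{73}{43026}$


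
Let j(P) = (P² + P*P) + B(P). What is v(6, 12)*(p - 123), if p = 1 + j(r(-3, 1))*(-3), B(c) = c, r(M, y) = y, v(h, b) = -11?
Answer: 1441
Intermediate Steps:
j(P) = P + 2*P² (j(P) = (P² + P*P) + P = (P² + P²) + P = 2*P² + P = P + 2*P²)
p = -8 (p = 1 + (1*(1 + 2*1))*(-3) = 1 + (1*(1 + 2))*(-3) = 1 + (1*3)*(-3) = 1 + 3*(-3) = 1 - 9 = -8)
v(6, 12)*(p - 123) = -11*(-8 - 123) = -11*(-131) = 1441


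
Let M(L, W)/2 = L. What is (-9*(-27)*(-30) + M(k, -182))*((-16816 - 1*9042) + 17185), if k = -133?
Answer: 65533188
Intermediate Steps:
M(L, W) = 2*L
(-9*(-27)*(-30) + M(k, -182))*((-16816 - 1*9042) + 17185) = (-9*(-27)*(-30) + 2*(-133))*((-16816 - 1*9042) + 17185) = (243*(-30) - 266)*((-16816 - 9042) + 17185) = (-7290 - 266)*(-25858 + 17185) = -7556*(-8673) = 65533188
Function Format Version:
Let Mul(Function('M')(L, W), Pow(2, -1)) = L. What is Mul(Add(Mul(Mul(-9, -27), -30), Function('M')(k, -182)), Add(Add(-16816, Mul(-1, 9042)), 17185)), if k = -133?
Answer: 65533188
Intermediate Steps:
Function('M')(L, W) = Mul(2, L)
Mul(Add(Mul(Mul(-9, -27), -30), Function('M')(k, -182)), Add(Add(-16816, Mul(-1, 9042)), 17185)) = Mul(Add(Mul(Mul(-9, -27), -30), Mul(2, -133)), Add(Add(-16816, Mul(-1, 9042)), 17185)) = Mul(Add(Mul(243, -30), -266), Add(Add(-16816, -9042), 17185)) = Mul(Add(-7290, -266), Add(-25858, 17185)) = Mul(-7556, -8673) = 65533188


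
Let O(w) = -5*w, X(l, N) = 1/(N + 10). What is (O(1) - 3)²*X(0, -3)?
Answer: 64/7 ≈ 9.1429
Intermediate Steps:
X(l, N) = 1/(10 + N)
(O(1) - 3)²*X(0, -3) = (-5*1 - 3)²/(10 - 3) = (-5 - 3)²/7 = (-8)²*(⅐) = 64*(⅐) = 64/7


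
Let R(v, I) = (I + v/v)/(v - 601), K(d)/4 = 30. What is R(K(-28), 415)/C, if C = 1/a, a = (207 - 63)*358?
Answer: -1649664/37 ≈ -44586.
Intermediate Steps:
a = 51552 (a = 144*358 = 51552)
C = 1/51552 ≈ 1.9398e-5
K(d) = 120 (K(d) = 4*30 = 120)
R(v, I) = (1 + I)/(-601 + v) (R(v, I) = (I + 1)/(-601 + v) = (1 + I)/(-601 + v))
R(K(-28), 415)/C = ((1 + 415)/(-601 + 120))/(1/51552) = (416/(-481))*51552 = -1/481*416*51552 = -32/37*51552 = -1649664/37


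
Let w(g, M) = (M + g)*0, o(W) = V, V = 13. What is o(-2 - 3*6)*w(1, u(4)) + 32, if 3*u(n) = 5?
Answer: 32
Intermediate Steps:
u(n) = 5/3 (u(n) = (1/3)*5 = 5/3)
o(W) = 13
w(g, M) = 0
o(-2 - 3*6)*w(1, u(4)) + 32 = 13*0 + 32 = 0 + 32 = 32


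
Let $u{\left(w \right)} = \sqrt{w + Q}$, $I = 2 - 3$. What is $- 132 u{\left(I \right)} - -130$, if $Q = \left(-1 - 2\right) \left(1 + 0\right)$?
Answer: $130 - 264 i \approx 130.0 - 264.0 i$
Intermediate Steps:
$I = -1$
$Q = -3$ ($Q = \left(-3\right) 1 = -3$)
$u{\left(w \right)} = \sqrt{-3 + w}$ ($u{\left(w \right)} = \sqrt{w - 3} = \sqrt{-3 + w}$)
$- 132 u{\left(I \right)} - -130 = - 132 \sqrt{-3 - 1} - -130 = - 132 \sqrt{-4} + 130 = - 132 \cdot 2 i + 130 = - 264 i + 130 = 130 - 264 i$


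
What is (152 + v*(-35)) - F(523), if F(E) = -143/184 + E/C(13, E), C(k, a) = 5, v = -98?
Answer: 3199923/920 ≈ 3478.2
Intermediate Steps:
F(E) = -143/184 + E/5
(152 + v*(-35)) - F(523) = (152 - 98*(-35)) - (-143/184 + (⅕)*523) = (152 + 3430) - (-143/184 + 523/5) = 3582 - 1*95517/920 = 3582 - 95517/920 = 3199923/920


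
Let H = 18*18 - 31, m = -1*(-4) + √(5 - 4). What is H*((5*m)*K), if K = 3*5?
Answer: 109875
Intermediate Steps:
K = 15
m = 5 (m = 4 + √1 = 4 + 1 = 5)
H = 293 (H = 324 - 31 = 293)
H*((5*m)*K) = 293*((5*5)*15) = 293*(25*15) = 293*375 = 109875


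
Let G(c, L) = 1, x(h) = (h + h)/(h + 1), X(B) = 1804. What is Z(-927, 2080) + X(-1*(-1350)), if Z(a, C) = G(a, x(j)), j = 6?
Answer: 1805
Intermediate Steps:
x(h) = 2*h/(1 + h) (x(h) = (2*h)/(1 + h) = 2*h/(1 + h))
Z(a, C) = 1
Z(-927, 2080) + X(-1*(-1350)) = 1 + 1804 = 1805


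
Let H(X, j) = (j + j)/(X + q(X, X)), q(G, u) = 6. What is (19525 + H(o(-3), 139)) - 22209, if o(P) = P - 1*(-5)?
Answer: -10597/4 ≈ -2649.3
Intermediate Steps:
o(P) = 5 + P (o(P) = P + 5 = 5 + P)
H(X, j) = 2*j/(6 + X) (H(X, j) = (j + j)/(X + 6) = (2*j)/(6 + X) = 2*j/(6 + X))
(19525 + H(o(-3), 139)) - 22209 = (19525 + 2*139/(6 + (5 - 3))) - 22209 = (19525 + 2*139/(6 + 2)) - 22209 = (19525 + 2*139/8) - 22209 = (19525 + 2*139*(⅛)) - 22209 = (19525 + 139/4) - 22209 = 78239/4 - 22209 = -10597/4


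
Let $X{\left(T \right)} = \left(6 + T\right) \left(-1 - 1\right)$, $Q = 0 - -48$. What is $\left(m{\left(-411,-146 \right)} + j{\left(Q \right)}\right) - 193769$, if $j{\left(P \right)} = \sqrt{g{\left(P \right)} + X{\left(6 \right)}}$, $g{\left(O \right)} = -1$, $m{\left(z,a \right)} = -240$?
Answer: $-194009 + 5 i \approx -1.9401 \cdot 10^{5} + 5.0 i$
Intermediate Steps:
$Q = 48$ ($Q = 0 + 48 = 48$)
$X{\left(T \right)} = -12 - 2 T$ ($X{\left(T \right)} = \left(6 + T\right) \left(-2\right) = -12 - 2 T$)
$j{\left(P \right)} = 5 i$ ($j{\left(P \right)} = \sqrt{-1 - 24} = \sqrt{-25} = 5 i$)
$\left(m{\left(-411,-146 \right)} + j{\left(Q \right)}\right) - 193769 = \left(-240 + 5 i\right) - 193769 = -194009 + 5 i$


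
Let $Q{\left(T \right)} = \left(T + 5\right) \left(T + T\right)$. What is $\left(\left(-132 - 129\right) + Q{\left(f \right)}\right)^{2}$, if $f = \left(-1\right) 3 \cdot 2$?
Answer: $62001$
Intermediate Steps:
$f = -6$ ($f = \left(-3\right) 2 = -6$)
$Q{\left(T \right)} = 2 T \left(5 + T\right)$ ($Q{\left(T \right)} = \left(5 + T\right) 2 T = 2 T \left(5 + T\right)$)
$\left(\left(-132 - 129\right) + Q{\left(f \right)}\right)^{2} = \left(\left(-132 - 129\right) + 2 \left(-6\right) \left(5 - 6\right)\right)^{2} = \left(\left(-132 - 129\right) + 2 \left(-6\right) \left(-1\right)\right)^{2} = \left(-261 + 12\right)^{2} = \left(-249\right)^{2} = 62001$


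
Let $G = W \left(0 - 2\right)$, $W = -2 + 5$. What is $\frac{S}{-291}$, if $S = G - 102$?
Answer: $\frac{36}{97} \approx 0.37113$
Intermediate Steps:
$W = 3$
$G = -6$ ($G = 3 \left(0 - 2\right) = 3 \left(-2\right) = -6$)
$S = -108$ ($S = -6 - 102 = -108$)
$\frac{S}{-291} = - \frac{108}{-291} = \left(-108\right) \left(- \frac{1}{291}\right) = \frac{36}{97}$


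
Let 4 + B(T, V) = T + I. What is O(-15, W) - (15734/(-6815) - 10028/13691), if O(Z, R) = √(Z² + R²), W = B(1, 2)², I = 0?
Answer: 283755014/93304165 + 3*√34 ≈ 20.534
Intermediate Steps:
B(T, V) = -4 + T (B(T, V) = -4 + (T + 0) = -4 + T)
W = 9 (W = (-4 + 1)² = (-3)² = 9)
O(Z, R) = √(R² + Z²)
O(-15, W) - (15734/(-6815) - 10028/13691) = √(9² + (-15)²) - (15734/(-6815) - 10028/13691) = √(81 + 225) - (15734*(-1/6815) - 10028*1/13691) = √306 - (-15734/6815 - 10028/13691) = 3*√34 - 1*(-283755014/93304165) = 3*√34 + 283755014/93304165 = 283755014/93304165 + 3*√34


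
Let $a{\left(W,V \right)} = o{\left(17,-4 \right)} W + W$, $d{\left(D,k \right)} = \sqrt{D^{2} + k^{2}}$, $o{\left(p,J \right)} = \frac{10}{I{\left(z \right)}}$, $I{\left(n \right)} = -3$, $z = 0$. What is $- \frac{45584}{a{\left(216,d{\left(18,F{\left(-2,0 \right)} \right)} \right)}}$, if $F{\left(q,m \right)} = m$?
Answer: $\frac{814}{9} \approx 90.444$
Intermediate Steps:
$o{\left(p,J \right)} = - \frac{10}{3}$ ($o{\left(p,J \right)} = \frac{10}{-3} = 10 \left(- \frac{1}{3}\right) = - \frac{10}{3}$)
$a{\left(W,V \right)} = - \frac{7 W}{3}$ ($a{\left(W,V \right)} = - \frac{10 W}{3} + W = - \frac{7 W}{3}$)
$- \frac{45584}{a{\left(216,d{\left(18,F{\left(-2,0 \right)} \right)} \right)}} = - \frac{45584}{\left(- \frac{7}{3}\right) 216} = - \frac{45584}{-504} = \left(-45584\right) \left(- \frac{1}{504}\right) = \frac{814}{9}$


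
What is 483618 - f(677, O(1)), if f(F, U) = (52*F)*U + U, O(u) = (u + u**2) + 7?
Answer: 166773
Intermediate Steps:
O(u) = 7 + u + u**2
f(F, U) = U + 52*F*U (f(F, U) = 52*F*U + U = U + 52*F*U)
483618 - f(677, O(1)) = 483618 - (7 + 1 + 1**2)*(1 + 52*677) = 483618 - (7 + 1 + 1)*(1 + 35204) = 483618 - 9*35205 = 483618 - 1*316845 = 483618 - 316845 = 166773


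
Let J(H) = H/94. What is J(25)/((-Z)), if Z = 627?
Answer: -25/58938 ≈ -0.00042417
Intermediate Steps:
J(H) = H/94 (J(H) = H*(1/94) = H/94)
J(25)/((-Z)) = ((1/94)*25)/((-1*627)) = (25/94)/(-627) = (25/94)*(-1/627) = -25/58938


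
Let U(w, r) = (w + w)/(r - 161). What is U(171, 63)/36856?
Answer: -171/1805944 ≈ -9.4687e-5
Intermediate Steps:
U(w, r) = 2*w/(-161 + r) (U(w, r) = (2*w)/(-161 + r) = 2*w/(-161 + r))
U(171, 63)/36856 = (2*171/(-161 + 63))/36856 = (2*171/(-98))*(1/36856) = (2*171*(-1/98))*(1/36856) = -171/49*1/36856 = -171/1805944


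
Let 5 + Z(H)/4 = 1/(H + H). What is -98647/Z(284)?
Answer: 14007874/2839 ≈ 4934.1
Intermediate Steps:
Z(H) = -20 + 2/H (Z(H) = -20 + 4/(H + H) = -20 + 4/((2*H)) = -20 + 4*(1/(2*H)) = -20 + 2/H)
-98647/Z(284) = -98647/(-20 + 2/284) = -98647/(-20 + 2*(1/284)) = -98647/(-20 + 1/142) = -98647/(-2839/142) = -98647*(-142/2839) = 14007874/2839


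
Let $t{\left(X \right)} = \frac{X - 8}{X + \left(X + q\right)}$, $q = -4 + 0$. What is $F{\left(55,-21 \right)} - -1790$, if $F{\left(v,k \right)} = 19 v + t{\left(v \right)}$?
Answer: $\frac{300557}{106} \approx 2835.4$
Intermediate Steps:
$q = -4$
$t{\left(X \right)} = \frac{-8 + X}{-4 + 2 X}$ ($t{\left(X \right)} = \frac{X - 8}{X + \left(X - 4\right)} = \frac{-8 + X}{X + \left(-4 + X\right)} = \frac{-8 + X}{-4 + 2 X}$)
$F{\left(v,k \right)} = 19 v + \frac{-8 + v}{2 \left(-2 + v\right)}$
$F{\left(55,-21 \right)} - -1790 = \frac{-8 + 55 + 38 \cdot 55 \left(-2 + 55\right)}{2 \left(-2 + 55\right)} - -1790 = \frac{-8 + 55 + 38 \cdot 55 \cdot 53}{2 \cdot 53} + 1790 = \frac{1}{2} \cdot \frac{1}{53} \left(-8 + 55 + 110770\right) + 1790 = \frac{1}{2} \cdot \frac{1}{53} \cdot 110817 + 1790 = \frac{110817}{106} + 1790 = \frac{300557}{106}$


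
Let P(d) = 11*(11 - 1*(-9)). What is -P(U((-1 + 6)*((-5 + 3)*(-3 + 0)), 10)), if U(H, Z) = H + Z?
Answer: -220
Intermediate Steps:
P(d) = 220 (P(d) = 11*(11 + 9) = 11*20 = 220)
-P(U((-1 + 6)*((-5 + 3)*(-3 + 0)), 10)) = -1*220 = -220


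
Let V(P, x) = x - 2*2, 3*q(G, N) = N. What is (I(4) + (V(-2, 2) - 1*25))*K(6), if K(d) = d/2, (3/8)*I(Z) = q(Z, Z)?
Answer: -211/3 ≈ -70.333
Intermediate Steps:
q(G, N) = N/3
I(Z) = 8*Z/9 (I(Z) = 8*(Z/3)/3 = 8*Z/9)
V(P, x) = -4 + x (V(P, x) = x - 4 = -4 + x)
K(d) = d/2 (K(d) = d*(1/2) = d/2)
(I(4) + (V(-2, 2) - 1*25))*K(6) = ((8/9)*4 + ((-4 + 2) - 1*25))*((1/2)*6) = (32/9 + (-2 - 25))*3 = (32/9 - 27)*3 = -211/9*3 = -211/3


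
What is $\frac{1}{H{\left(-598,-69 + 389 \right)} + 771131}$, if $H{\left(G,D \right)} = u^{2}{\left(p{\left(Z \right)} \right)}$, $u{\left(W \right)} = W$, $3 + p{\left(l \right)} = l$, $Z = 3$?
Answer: $\frac{1}{771131} \approx 1.2968 \cdot 10^{-6}$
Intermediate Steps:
$p{\left(l \right)} = -3 + l$
$H{\left(G,D \right)} = 0$ ($H{\left(G,D \right)} = \left(-3 + 3\right)^{2} = 0^{2} = 0$)
$\frac{1}{H{\left(-598,-69 + 389 \right)} + 771131} = \frac{1}{0 + 771131} = \frac{1}{771131}$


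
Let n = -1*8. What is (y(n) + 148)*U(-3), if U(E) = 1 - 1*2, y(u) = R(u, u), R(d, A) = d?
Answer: -140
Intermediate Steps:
n = -8
y(u) = u
U(E) = -1 (U(E) = 1 - 2 = -1)
(y(n) + 148)*U(-3) = (-8 + 148)*(-1) = 140*(-1) = -140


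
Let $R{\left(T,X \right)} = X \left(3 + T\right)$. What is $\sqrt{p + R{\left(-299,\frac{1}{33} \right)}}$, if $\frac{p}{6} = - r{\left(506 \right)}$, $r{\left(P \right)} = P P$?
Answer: $\frac{16 i \sqrt{6534957}}{33} \approx 1239.4 i$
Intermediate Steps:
$r{\left(P \right)} = P^{2}$
$p = -1536216$ ($p = 6 \left(- 506^{2}\right) = 6 \left(\left(-1\right) 256036\right) = 6 \left(-256036\right) = -1536216$)
$\sqrt{p + R{\left(-299,\frac{1}{33} \right)}} = \sqrt{-1536216 + \frac{3 - 299}{33}} = \sqrt{-1536216 + \frac{1}{33} \left(-296\right)} = \sqrt{-1536216 - \frac{296}{33}} = \sqrt{- \frac{50695424}{33}} = \frac{16 i \sqrt{6534957}}{33}$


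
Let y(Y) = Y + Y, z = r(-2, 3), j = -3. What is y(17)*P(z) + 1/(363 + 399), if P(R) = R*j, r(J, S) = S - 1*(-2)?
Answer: -388619/762 ≈ -510.00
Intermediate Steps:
r(J, S) = 2 + S (r(J, S) = S + 2 = 2 + S)
z = 5 (z = 2 + 3 = 5)
P(R) = -3*R (P(R) = R*(-3) = -3*R)
y(Y) = 2*Y
y(17)*P(z) + 1/(363 + 399) = (2*17)*(-3*5) + 1/(363 + 399) = 34*(-15) + 1/762 = -510 + 1/762 = -388619/762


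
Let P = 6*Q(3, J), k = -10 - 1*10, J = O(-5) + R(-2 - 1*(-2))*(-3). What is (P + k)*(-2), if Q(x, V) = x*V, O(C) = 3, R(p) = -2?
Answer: -284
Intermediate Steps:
J = 9 (J = 3 - 2*(-3) = 3 + 6 = 9)
k = -20 (k = -10 - 10 = -20)
Q(x, V) = V*x
P = 162 (P = 6*(9*3) = 6*27 = 162)
(P + k)*(-2) = (162 - 20)*(-2) = 142*(-2) = -284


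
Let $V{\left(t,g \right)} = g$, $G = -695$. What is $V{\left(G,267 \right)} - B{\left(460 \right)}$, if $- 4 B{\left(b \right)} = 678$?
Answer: $\frac{873}{2} \approx 436.5$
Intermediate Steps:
$B{\left(b \right)} = - \frac{339}{2}$ ($B{\left(b \right)} = \left(- \frac{1}{4}\right) 678 = - \frac{339}{2}$)
$V{\left(G,267 \right)} - B{\left(460 \right)} = 267 - - \frac{339}{2} = 267 + \frac{339}{2} = \frac{873}{2}$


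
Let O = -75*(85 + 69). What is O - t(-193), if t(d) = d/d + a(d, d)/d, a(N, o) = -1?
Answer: -2229344/193 ≈ -11551.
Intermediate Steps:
t(d) = 1 - 1/d (t(d) = d/d - 1/d = 1 - 1/d)
O = -11550 (O = -75*154 = -11550)
O - t(-193) = -11550 - (-1 - 193)/(-193) = -11550 - (-1)*(-194)/193 = -11550 - 1*194/193 = -11550 - 194/193 = -2229344/193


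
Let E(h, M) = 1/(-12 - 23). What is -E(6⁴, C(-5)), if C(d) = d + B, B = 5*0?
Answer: 1/35 ≈ 0.028571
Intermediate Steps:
B = 0
C(d) = d (C(d) = d + 0 = d)
E(h, M) = -1/35 (E(h, M) = 1/(-35) = -1/35)
-E(6⁴, C(-5)) = -1*(-1/35) = 1/35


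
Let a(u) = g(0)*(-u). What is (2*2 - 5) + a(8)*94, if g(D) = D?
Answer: -1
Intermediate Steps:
a(u) = 0 (a(u) = 0*(-u) = 0)
(2*2 - 5) + a(8)*94 = (2*2 - 5) + 0*94 = (4 - 5) + 0 = -1 + 0 = -1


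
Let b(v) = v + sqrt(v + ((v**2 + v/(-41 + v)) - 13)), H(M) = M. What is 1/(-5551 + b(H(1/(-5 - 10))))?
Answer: -51291856/284724632793 - 2*I*sqrt(278770646)/284724632793 ≈ -0.00018015 - 1.1728e-7*I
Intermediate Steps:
b(v) = v + sqrt(-13 + v + v**2 + v/(-41 + v)) (b(v) = v + sqrt(v + ((v**2 + v/(-41 + v)) - 13)) = v + sqrt(v + (-13 + v**2 + v/(-41 + v))) = v + sqrt(-13 + v + v**2 + v/(-41 + v)))
1/(-5551 + b(H(1/(-5 - 10)))) = 1/(-5551 + (1/(-5 - 10) + sqrt((1/(-5 - 10) + (-41 + 1/(-5 - 10))*(-13 + 1/(-5 - 10) + (1/(-5 - 10))**2))/(-41 + 1/(-5 - 10))))) = 1/(-5551 + (1/(-15) + sqrt((1/(-15) + (-41 + 1/(-15))*(-13 + 1/(-15) + (1/(-15))**2))/(-41 + 1/(-15))))) = 1/(-5551 + (-1/15 + sqrt((-1/15 + (-41 - 1/15)*(-13 - 1/15 + (-1/15)**2))/(-41 - 1/15)))) = 1/(-5551 + (-1/15 + sqrt((-1/15 - 616*(-13 - 1/15 + 1/225)/15)/(-616/15)))) = 1/(-5551 + (-1/15 + sqrt(-15*(-1/15 - 616/15*(-2939/225))/616))) = 1/(-5551 + (-1/15 + sqrt(-15*(-1/15 + 1810424/3375)/616))) = 1/(-5551 + (-1/15 + sqrt(-15/616*1810199/3375))) = 1/(-5551 + (-1/15 + sqrt(-1810199/138600))) = 1/(-5551 + (-1/15 + I*sqrt(278770646)/4620)) = 1/(-83266/15 + I*sqrt(278770646)/4620)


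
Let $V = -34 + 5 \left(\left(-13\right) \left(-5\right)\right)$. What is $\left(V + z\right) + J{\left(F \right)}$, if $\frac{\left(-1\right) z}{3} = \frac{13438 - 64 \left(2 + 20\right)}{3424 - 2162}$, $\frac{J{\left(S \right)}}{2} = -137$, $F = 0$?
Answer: $- \frac{7318}{631} \approx -11.597$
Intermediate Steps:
$J{\left(S \right)} = -274$ ($J{\left(S \right)} = 2 \left(-137\right) = -274$)
$z = - \frac{18045}{631}$ ($z = - 3 \frac{13438 - 64 \left(2 + 20\right)}{3424 - 2162} = - 3 \frac{13438 - 1408}{1262} = - 3 \left(13438 - 1408\right) \frac{1}{1262} = - 3 \cdot 12030 \cdot \frac{1}{1262} = \left(-3\right) \frac{6015}{631} = - \frac{18045}{631} \approx -28.597$)
$V = 291$ ($V = -34 + 5 \cdot 65 = -34 + 325 = 291$)
$\left(V + z\right) + J{\left(F \right)} = \left(291 - \frac{18045}{631}\right) - 274 = \frac{165576}{631} - 274 = - \frac{7318}{631}$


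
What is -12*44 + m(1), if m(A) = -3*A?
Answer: -531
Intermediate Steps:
-12*44 + m(1) = -12*44 - 3*1 = -528 - 3 = -531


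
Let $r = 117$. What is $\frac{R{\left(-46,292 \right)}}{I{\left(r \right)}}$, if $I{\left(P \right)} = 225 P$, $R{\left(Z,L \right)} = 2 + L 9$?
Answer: $\frac{526}{5265} \approx 0.099905$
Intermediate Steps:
$R{\left(Z,L \right)} = 2 + 9 L$
$\frac{R{\left(-46,292 \right)}}{I{\left(r \right)}} = \frac{2 + 9 \cdot 292}{225 \cdot 117} = \frac{2 + 2628}{26325} = 2630 \cdot \frac{1}{26325} = \frac{526}{5265}$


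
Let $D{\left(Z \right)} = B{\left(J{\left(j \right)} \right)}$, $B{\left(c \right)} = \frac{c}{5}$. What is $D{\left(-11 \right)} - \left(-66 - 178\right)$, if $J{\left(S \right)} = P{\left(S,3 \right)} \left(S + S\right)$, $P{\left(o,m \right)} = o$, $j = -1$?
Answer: $\frac{1222}{5} \approx 244.4$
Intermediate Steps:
$J{\left(S \right)} = 2 S^{2}$ ($J{\left(S \right)} = S \left(S + S\right) = S 2 S = 2 S^{2}$)
$B{\left(c \right)} = \frac{c}{5}$ ($B{\left(c \right)} = c \frac{1}{5} = \frac{c}{5}$)
$D{\left(Z \right)} = \frac{2}{5}$ ($D{\left(Z \right)} = \frac{2 \left(-1\right)^{2}}{5} = \frac{2 \cdot 1}{5} = \frac{1}{5} \cdot 2 = \frac{2}{5}$)
$D{\left(-11 \right)} - \left(-66 - 178\right) = \frac{2}{5} - \left(-66 - 178\right) = \frac{2}{5} - -244 = \frac{2}{5} + 244 = \frac{1222}{5}$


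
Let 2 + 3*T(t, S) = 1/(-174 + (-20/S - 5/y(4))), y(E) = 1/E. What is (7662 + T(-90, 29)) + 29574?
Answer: 630692047/16938 ≈ 37235.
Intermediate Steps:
y(E) = 1/E
T(t, S) = -⅔ + 1/(3*(-194 - 20/S)) (T(t, S) = -⅔ + 1/(3*(-174 + (-20/S - 5/(1/4)))) = -⅔ + 1/(3*(-174 + (-20/S - 5/¼))) = -⅔ + 1/(3*(-174 + (-20/S - 5*4))) = -⅔ + 1/(3*(-174 + (-20/S - 20))) = -⅔ + 1/(3*(-174 + (-20 - 20/S))) = -⅔ + 1/(3*(-194 - 20/S)))
(7662 + T(-90, 29)) + 29574 = (7662 + (-40 - 389*29)/(6*(10 + 97*29))) + 29574 = (7662 + (-40 - 11281)/(6*(10 + 2813))) + 29574 = (7662 + (⅙)*(-11321)/2823) + 29574 = (7662 + (⅙)*(1/2823)*(-11321)) + 29574 = (7662 - 11321/16938) + 29574 = 129767635/16938 + 29574 = 630692047/16938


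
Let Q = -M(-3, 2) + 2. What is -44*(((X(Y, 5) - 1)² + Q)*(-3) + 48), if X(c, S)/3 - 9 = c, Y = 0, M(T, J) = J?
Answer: 87120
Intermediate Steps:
X(c, S) = 27 + 3*c
Q = 0 (Q = -1*2 + 2 = -2 + 2 = 0)
-44*(((X(Y, 5) - 1)² + Q)*(-3) + 48) = -44*((((27 + 3*0) - 1)² + 0)*(-3) + 48) = -44*((((27 + 0) - 1)² + 0)*(-3) + 48) = -44*(((27 - 1)² + 0)*(-3) + 48) = -44*((26² + 0)*(-3) + 48) = -44*((676 + 0)*(-3) + 48) = -44*(676*(-3) + 48) = -44*(-2028 + 48) = -44*(-1980) = 87120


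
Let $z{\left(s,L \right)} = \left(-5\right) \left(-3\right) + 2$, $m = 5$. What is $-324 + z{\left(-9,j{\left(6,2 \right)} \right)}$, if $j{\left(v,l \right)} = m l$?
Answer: $-307$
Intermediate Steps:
$j{\left(v,l \right)} = 5 l$
$z{\left(s,L \right)} = 17$ ($z{\left(s,L \right)} = 15 + 2 = 17$)
$-324 + z{\left(-9,j{\left(6,2 \right)} \right)} = -324 + 17 = -307$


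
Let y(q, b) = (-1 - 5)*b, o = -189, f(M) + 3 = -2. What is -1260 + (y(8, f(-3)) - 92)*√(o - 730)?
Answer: -1260 - 62*I*√919 ≈ -1260.0 - 1879.5*I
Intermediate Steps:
f(M) = -5 (f(M) = -3 - 2 = -5)
y(q, b) = -6*b
-1260 + (y(8, f(-3)) - 92)*√(o - 730) = -1260 + (-6*(-5) - 92)*√(-189 - 730) = -1260 + (30 - 92)*√(-919) = -1260 - 62*I*√919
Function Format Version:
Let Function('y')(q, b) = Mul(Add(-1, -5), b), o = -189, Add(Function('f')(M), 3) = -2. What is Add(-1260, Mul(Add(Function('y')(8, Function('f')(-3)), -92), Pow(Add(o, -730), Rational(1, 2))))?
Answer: Add(-1260, Mul(-62, I, Pow(919, Rational(1, 2)))) ≈ Add(-1260.0, Mul(-1879.5, I))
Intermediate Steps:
Function('f')(M) = -5 (Function('f')(M) = Add(-3, -2) = -5)
Function('y')(q, b) = Mul(-6, b)
Add(-1260, Mul(Add(Function('y')(8, Function('f')(-3)), -92), Pow(Add(o, -730), Rational(1, 2)))) = Add(-1260, Mul(Add(Mul(-6, -5), -92), Pow(Add(-189, -730), Rational(1, 2)))) = Add(-1260, Mul(Add(30, -92), Pow(-919, Rational(1, 2)))) = Add(-1260, Mul(-62, Mul(I, Pow(919, Rational(1, 2))))) = Add(-1260, Mul(-62, I, Pow(919, Rational(1, 2))))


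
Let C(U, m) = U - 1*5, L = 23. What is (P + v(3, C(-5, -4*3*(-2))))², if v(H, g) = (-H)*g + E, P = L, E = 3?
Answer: 3136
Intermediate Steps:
C(U, m) = -5 + U (C(U, m) = U - 5 = -5 + U)
P = 23
v(H, g) = 3 - H*g (v(H, g) = (-H)*g + 3 = -H*g + 3 = 3 - H*g)
(P + v(3, C(-5, -4*3*(-2))))² = (23 + (3 - 1*3*(-5 - 5)))² = (23 + (3 - 1*3*(-10)))² = (23 + (3 + 30))² = (23 + 33)² = 56² = 3136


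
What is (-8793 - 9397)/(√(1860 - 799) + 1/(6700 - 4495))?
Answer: 20054475/2579304262 - 44220117375*√1061/2579304262 ≈ -558.43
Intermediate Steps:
(-8793 - 9397)/(√(1860 - 799) + 1/(6700 - 4495)) = -18190/(√1061 + 1/2205) = -18190/(1/2205 + √1061)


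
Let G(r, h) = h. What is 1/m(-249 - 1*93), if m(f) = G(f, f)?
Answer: -1/342 ≈ -0.0029240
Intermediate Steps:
m(f) = f
1/m(-249 - 1*93) = 1/(-249 - 1*93) = 1/(-249 - 93) = 1/(-342) = -1/342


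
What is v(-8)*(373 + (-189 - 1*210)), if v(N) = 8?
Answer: -208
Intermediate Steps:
v(-8)*(373 + (-189 - 1*210)) = 8*(373 + (-189 - 1*210)) = 8*(373 + (-189 - 210)) = 8*(373 - 399) = 8*(-26) = -208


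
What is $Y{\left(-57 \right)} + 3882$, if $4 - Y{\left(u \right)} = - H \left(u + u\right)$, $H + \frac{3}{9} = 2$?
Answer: $3696$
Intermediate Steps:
$H = \frac{5}{3}$ ($H = - \frac{1}{3} + 2 = \frac{5}{3} \approx 1.6667$)
$Y{\left(u \right)} = 4 + \frac{10 u}{3}$ ($Y{\left(u \right)} = 4 - - \frac{5 \left(u + u\right)}{3} = 4 - - \frac{5 \cdot 2 u}{3} = 4 - - \frac{10 u}{3} = 4 + \frac{10 u}{3}$)
$Y{\left(-57 \right)} + 3882 = \left(4 + \frac{10}{3} \left(-57\right)\right) + 3882 = \left(4 - 190\right) + 3882 = -186 + 3882 = 3696$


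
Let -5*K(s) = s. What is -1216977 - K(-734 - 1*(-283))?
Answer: -6085336/5 ≈ -1.2171e+6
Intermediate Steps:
K(s) = -s/5
-1216977 - K(-734 - 1*(-283)) = -1216977 - (-1)*(-734 - 1*(-283))/5 = -1216977 - (-1)*(-734 + 283)/5 = -1216977 - (-1)*(-451)/5 = -1216977 - 1*451/5 = -1216977 - 451/5 = -6085336/5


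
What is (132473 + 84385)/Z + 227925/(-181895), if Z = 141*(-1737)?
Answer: -135132047/63190323 ≈ -2.1385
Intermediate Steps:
Z = -244917
(132473 + 84385)/Z + 227925/(-181895) = (132473 + 84385)/(-244917) + 227925/(-181895) = 216858*(-1/244917) + 227925*(-1/181895) = -1538/1737 - 45585/36379 = -135132047/63190323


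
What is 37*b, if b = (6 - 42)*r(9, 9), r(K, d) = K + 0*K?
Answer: -11988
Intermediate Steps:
r(K, d) = K (r(K, d) = K + 0 = K)
b = -324 (b = (6 - 42)*9 = -36*9 = -324)
37*b = 37*(-324) = -11988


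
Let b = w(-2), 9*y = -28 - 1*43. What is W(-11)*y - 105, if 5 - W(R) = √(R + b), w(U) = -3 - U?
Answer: -1300/9 + 142*I*√3/9 ≈ -144.44 + 27.328*I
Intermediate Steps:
y = -71/9 (y = (-28 - 1*43)/9 = (-28 - 43)/9 = (⅑)*(-71) = -71/9 ≈ -7.8889)
b = -1 (b = -3 - 1*(-2) = -3 + 2 = -1)
W(R) = 5 - √(-1 + R) (W(R) = 5 - √(R - 1) = 5 - √(-1 + R))
W(-11)*y - 105 = (5 - √(-1 - 11))*(-71/9) - 105 = (5 - √(-12))*(-71/9) - 105 = (5 - 2*I*√3)*(-71/9) - 105 = (-355/9 + 142*I*√3/9) - 105 = -1300/9 + 142*I*√3/9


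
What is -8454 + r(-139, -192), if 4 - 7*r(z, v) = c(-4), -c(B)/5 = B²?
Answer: -8442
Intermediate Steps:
c(B) = -5*B²
r(z, v) = 12 (r(z, v) = 4/7 - (-5)*(-4)²/7 = 4/7 - (-5)*16/7 = 4/7 - ⅐*(-80) = 4/7 + 80/7 = 12)
-8454 + r(-139, -192) = -8454 + 12 = -8442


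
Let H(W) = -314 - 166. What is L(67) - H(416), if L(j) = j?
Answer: 547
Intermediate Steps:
H(W) = -480
L(67) - H(416) = 67 - 1*(-480) = 67 + 480 = 547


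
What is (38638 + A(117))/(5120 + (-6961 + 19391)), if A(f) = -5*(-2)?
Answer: 19324/8775 ≈ 2.2022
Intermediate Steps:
A(f) = 10
(38638 + A(117))/(5120 + (-6961 + 19391)) = (38638 + 10)/(5120 + (-6961 + 19391)) = 38648/(5120 + 12430) = 38648/17550 = 38648*(1/17550) = 19324/8775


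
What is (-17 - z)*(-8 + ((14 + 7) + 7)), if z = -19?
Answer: 40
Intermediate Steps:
(-17 - z)*(-8 + ((14 + 7) + 7)) = (-17 - 1*(-19))*(-8 + ((14 + 7) + 7)) = (-17 + 19)*(-8 + (21 + 7)) = 2*(-8 + 28) = 2*20 = 40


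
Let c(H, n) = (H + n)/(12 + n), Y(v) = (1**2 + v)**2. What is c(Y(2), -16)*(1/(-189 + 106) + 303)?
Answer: 44009/83 ≈ 530.23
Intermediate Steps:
Y(v) = (1 + v)**2
c(H, n) = (H + n)/(12 + n)
c(Y(2), -16)*(1/(-189 + 106) + 303) = (((1 + 2)**2 - 16)/(12 - 16))*(1/(-189 + 106) + 303) = ((3**2 - 16)/(-4))*(1/(-83) + 303) = (-(9 - 16)/4)*(-1/83 + 303) = -1/4*(-7)*(25148/83) = (7/4)*(25148/83) = 44009/83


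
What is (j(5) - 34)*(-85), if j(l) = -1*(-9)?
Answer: 2125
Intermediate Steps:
j(l) = 9
(j(5) - 34)*(-85) = (9 - 34)*(-85) = -25*(-85) = 2125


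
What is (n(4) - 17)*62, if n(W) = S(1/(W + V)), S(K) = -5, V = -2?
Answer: -1364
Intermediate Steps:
n(W) = -5
(n(4) - 17)*62 = (-5 - 17)*62 = -22*62 = -1364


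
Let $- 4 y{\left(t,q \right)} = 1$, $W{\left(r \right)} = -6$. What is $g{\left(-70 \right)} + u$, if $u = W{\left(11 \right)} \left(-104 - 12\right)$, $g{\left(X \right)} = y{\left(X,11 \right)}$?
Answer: $\frac{2783}{4} \approx 695.75$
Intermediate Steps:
$y{\left(t,q \right)} = - \frac{1}{4}$ ($y{\left(t,q \right)} = \left(- \frac{1}{4}\right) 1 = - \frac{1}{4}$)
$g{\left(X \right)} = - \frac{1}{4}$
$u = 696$ ($u = - 6 \left(-104 - 12\right) = \left(-6\right) \left(-116\right) = 696$)
$g{\left(-70 \right)} + u = - \frac{1}{4} + 696 = \frac{2783}{4}$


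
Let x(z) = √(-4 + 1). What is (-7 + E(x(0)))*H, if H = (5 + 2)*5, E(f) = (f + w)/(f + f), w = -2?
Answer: -455/2 + 35*I*√3/3 ≈ -227.5 + 20.207*I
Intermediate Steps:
x(z) = I*√3 (x(z) = √(-3) = I*√3)
E(f) = (-2 + f)/(2*f) (E(f) = (f - 2)/(f + f) = (-2 + f)/((2*f)) = (-2 + f)*(1/(2*f)) = (-2 + f)/(2*f))
H = 35 (H = 7*5 = 35)
(-7 + E(x(0)))*H = (-7 + (-2 + I*√3)/(2*((I*√3))))*35 = (-7 + (-I*√3/3)*(-2 + I*√3)/2)*35 = (-7 - I*√3*(-2 + I*√3)/6)*35 = -245 - 35*I*√3*(-2 + I*√3)/6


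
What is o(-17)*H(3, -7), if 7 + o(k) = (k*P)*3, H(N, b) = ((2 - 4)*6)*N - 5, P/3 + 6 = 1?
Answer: -31078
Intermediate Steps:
P = -15 (P = -18 + 3*1 = -18 + 3 = -15)
H(N, b) = -5 - 12*N (H(N, b) = (-2*6)*N - 5 = -12*N - 5 = -5 - 12*N)
o(k) = -7 - 45*k (o(k) = -7 + (k*(-15))*3 = -7 - 15*k*3 = -7 - 45*k)
o(-17)*H(3, -7) = (-7 - 45*(-17))*(-5 - 12*3) = (-7 + 765)*(-5 - 36) = 758*(-41) = -31078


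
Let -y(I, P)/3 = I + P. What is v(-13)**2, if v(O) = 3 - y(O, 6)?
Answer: 324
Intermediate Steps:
y(I, P) = -3*I - 3*P (y(I, P) = -3*(I + P) = -3*I - 3*P)
v(O) = 21 + 3*O (v(O) = 3 - (-3*O - 3*6) = 3 - (-3*O - 18) = 3 - (-18 - 3*O) = 3 + (18 + 3*O) = 21 + 3*O)
v(-13)**2 = (21 + 3*(-13))**2 = (21 - 39)**2 = (-18)**2 = 324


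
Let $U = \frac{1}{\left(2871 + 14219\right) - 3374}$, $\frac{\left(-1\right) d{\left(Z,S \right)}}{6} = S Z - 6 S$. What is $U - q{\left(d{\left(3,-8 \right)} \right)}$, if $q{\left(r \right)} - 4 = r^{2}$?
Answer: $- \frac{284469839}{13716} \approx -20740.0$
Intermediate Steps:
$d{\left(Z,S \right)} = 36 S - 6 S Z$ ($d{\left(Z,S \right)} = - 6 \left(S Z - 6 S\right) = - 6 \left(- 6 S + S Z\right) = 36 S - 6 S Z$)
$q{\left(r \right)} = 4 + r^{2}$
$U = \frac{1}{13716}$ ($U = \frac{1}{17090 - 3374} = \frac{1}{13716} \approx 7.2908 \cdot 10^{-5}$)
$U - q{\left(d{\left(3,-8 \right)} \right)} = \frac{1}{13716} - \left(4 + \left(6 \left(-8\right) \left(6 - 3\right)\right)^{2}\right) = \frac{1}{13716} - \left(4 + \left(6 \left(-8\right) 3\right)^{2}\right) = \frac{1}{13716} - \left(4 + \left(-144\right)^{2}\right) = \frac{1}{13716} - \left(4 + 20736\right) = \frac{1}{13716} - 20740 = - \frac{284469839}{13716}$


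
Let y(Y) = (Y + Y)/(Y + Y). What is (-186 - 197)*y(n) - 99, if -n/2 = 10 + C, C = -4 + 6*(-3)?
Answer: -482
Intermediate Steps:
C = -22 (C = -4 - 18 = -22)
n = 24 (n = -2*(10 - 22) = -2*(-12) = 24)
y(Y) = 1 (y(Y) = (2*Y)/((2*Y)) = (2*Y)*(1/(2*Y)) = 1)
(-186 - 197)*y(n) - 99 = (-186 - 197)*1 - 99 = -383*1 - 99 = -383 - 99 = -482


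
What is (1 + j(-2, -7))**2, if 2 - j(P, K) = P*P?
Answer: 1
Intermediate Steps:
j(P, K) = 2 - P**2 (j(P, K) = 2 - P*P = 2 - P**2)
(1 + j(-2, -7))**2 = (1 + (2 - 1*(-2)**2))**2 = (1 + (2 - 1*4))**2 = (1 + (2 - 4))**2 = (1 - 2)**2 = (-1)**2 = 1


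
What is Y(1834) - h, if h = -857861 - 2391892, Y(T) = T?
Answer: 3251587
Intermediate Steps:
h = -3249753
Y(1834) - h = 1834 - 1*(-3249753) = 1834 + 3249753 = 3251587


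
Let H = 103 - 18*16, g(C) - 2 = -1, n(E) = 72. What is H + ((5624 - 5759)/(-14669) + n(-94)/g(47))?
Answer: -1657462/14669 ≈ -112.99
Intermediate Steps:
g(C) = 1 (g(C) = 2 - 1 = 1)
H = -185 (H = 103 - 288 = -185)
H + ((5624 - 5759)/(-14669) + n(-94)/g(47)) = -185 + ((5624 - 5759)/(-14669) + 72/1) = -185 + (-135*(-1/14669) + 72*1) = -185 + (135/14669 + 72) = -185 + 1056303/14669 = -1657462/14669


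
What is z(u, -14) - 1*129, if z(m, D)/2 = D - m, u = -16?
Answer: -125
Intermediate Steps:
z(m, D) = -2*m + 2*D (z(m, D) = 2*(D - m) = -2*m + 2*D)
z(u, -14) - 1*129 = (-2*(-16) + 2*(-14)) - 1*129 = (32 - 28) - 129 = 4 - 129 = -125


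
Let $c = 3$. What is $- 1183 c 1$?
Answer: $-3549$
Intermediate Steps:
$- 1183 c 1 = - 1183 \cdot 3 \cdot 1 = \left(-1183\right) 3 = -3549$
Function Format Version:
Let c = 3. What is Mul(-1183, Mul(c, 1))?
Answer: -3549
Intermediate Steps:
Mul(-1183, Mul(c, 1)) = Mul(-1183, Mul(3, 1)) = Mul(-1183, 3) = -3549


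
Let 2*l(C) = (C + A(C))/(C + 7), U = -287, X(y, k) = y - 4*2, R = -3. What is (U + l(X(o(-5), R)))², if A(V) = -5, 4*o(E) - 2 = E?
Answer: 15705369/196 ≈ 80129.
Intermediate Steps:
o(E) = ½ + E/4
X(y, k) = -8 + y (X(y, k) = y - 8 = -8 + y)
l(C) = (-5 + C)/(2*(7 + C)) (l(C) = ((C - 5)/(C + 7))/2 = ((-5 + C)/(7 + C))/2 = (-5 + C)/(2*(7 + C)))
(U + l(X(o(-5), R)))² = (-287 + (-5 + (-8 + (½ + (¼)*(-5))))/(2*(7 + (-8 + (½ + (¼)*(-5))))))² = (-287 + (-5 + (-8 + (½ - 5/4)))/(2*(7 + (-8 + (½ - 5/4)))))² = (-287 + (-5 + (-8 - ¾))/(2*(7 + (-8 - ¾))))² = (-287 + (-5 - 35/4)/(2*(7 - 35/4)))² = (-287 + (½)*(-55/4)/(-7/4))² = (-287 + (½)*(-4/7)*(-55/4))² = (-287 + 55/14)² = (-3963/14)² = 15705369/196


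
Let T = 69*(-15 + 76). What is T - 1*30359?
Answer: -26150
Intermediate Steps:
T = 4209 (T = 69*61 = 4209)
T - 1*30359 = 4209 - 1*30359 = 4209 - 30359 = -26150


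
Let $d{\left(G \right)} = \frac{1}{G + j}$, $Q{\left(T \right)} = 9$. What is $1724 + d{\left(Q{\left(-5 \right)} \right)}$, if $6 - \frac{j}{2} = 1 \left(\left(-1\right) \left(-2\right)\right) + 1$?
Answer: $\frac{25861}{15} \approx 1724.1$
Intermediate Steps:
$j = 6$ ($j = 12 - 2 \left(1 \left(\left(-1\right) \left(-2\right)\right) + 1\right) = 12 - 2 \left(1 \cdot 2 + 1\right) = 12 - 2 \left(2 + 1\right) = 12 - 6 = 6$)
$d{\left(G \right)} = \frac{1}{6 + G}$ ($d{\left(G \right)} = \frac{1}{G + 6} = \frac{1}{6 + G}$)
$1724 + d{\left(Q{\left(-5 \right)} \right)} = 1724 + \frac{1}{6 + 9} = 1724 + \frac{1}{15} = \frac{25861}{15}$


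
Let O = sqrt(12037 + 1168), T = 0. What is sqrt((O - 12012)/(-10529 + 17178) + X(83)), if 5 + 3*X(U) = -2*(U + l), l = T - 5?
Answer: sqrt(-22071854175 + 59841*sqrt(13205))/19947 ≈ 7.4469*I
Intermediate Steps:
l = -5 (l = 0 - 5 = -5)
O = sqrt(13205) ≈ 114.91
X(U) = 5/3 - 2*U/3 (X(U) = -5/3 + (-2*(U - 5))/3 = -5/3 + (-2*(-5 + U))/3 = -5/3 + (10 - 2*U)/3 = -5/3 + (10/3 - 2*U/3) = 5/3 - 2*U/3)
sqrt((O - 12012)/(-10529 + 17178) + X(83)) = sqrt((sqrt(13205) - 12012)/(-10529 + 17178) + (5/3 - 2/3*83)) = sqrt((-12012 + sqrt(13205))/6649 + (5/3 - 166/3)) = sqrt((-12012 + sqrt(13205))*(1/6649) - 161/3) = sqrt((-12012/6649 + sqrt(13205)/6649) - 161/3) = sqrt(-1106525/19947 + sqrt(13205)/6649)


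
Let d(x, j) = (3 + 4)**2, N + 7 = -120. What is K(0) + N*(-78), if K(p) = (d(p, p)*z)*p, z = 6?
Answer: 9906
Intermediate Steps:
N = -127 (N = -7 - 120 = -127)
d(x, j) = 49 (d(x, j) = 7**2 = 49)
K(p) = 294*p (K(p) = (49*6)*p = 294*p)
K(0) + N*(-78) = 294*0 - 127*(-78) = 0 + 9906 = 9906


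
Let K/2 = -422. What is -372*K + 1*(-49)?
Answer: 313919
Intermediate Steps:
K = -844 (K = 2*(-422) = -844)
-372*K + 1*(-49) = -372*(-844) + 1*(-49) = 313968 - 49 = 313919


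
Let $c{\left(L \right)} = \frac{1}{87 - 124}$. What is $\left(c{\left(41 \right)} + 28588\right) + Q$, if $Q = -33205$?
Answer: $- \frac{170830}{37} \approx -4617.0$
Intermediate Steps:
$c{\left(L \right)} = - \frac{1}{37}$ ($c{\left(L \right)} = \frac{1}{-37} = - \frac{1}{37}$)
$\left(c{\left(41 \right)} + 28588\right) + Q = \left(- \frac{1}{37} + 28588\right) - 33205 = \frac{1057755}{37} - 33205 = - \frac{170830}{37}$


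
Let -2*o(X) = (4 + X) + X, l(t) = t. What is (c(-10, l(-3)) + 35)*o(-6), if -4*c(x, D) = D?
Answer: 143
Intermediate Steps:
c(x, D) = -D/4
o(X) = -2 - X (o(X) = -((4 + X) + X)/2 = -(4 + 2*X)/2 = -2 - X)
(c(-10, l(-3)) + 35)*o(-6) = (-1/4*(-3) + 35)*(-2 - 1*(-6)) = (3/4 + 35)*(-2 + 6) = (143/4)*4 = 143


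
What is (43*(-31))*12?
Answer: -15996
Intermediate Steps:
(43*(-31))*12 = -1333*12 = -15996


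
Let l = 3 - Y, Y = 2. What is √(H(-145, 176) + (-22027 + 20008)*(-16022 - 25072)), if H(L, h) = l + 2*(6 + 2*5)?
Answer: √82968819 ≈ 9108.7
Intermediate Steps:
l = 1 (l = 3 - 1*2 = 3 - 2 = 1)
H(L, h) = 33 (H(L, h) = 1 + 2*(6 + 2*5) = 1 + 2*(6 + 10) = 1 + 2*16 = 1 + 32 = 33)
√(H(-145, 176) + (-22027 + 20008)*(-16022 - 25072)) = √(33 + (-22027 + 20008)*(-16022 - 25072)) = √(33 - 2019*(-41094)) = √(33 + 82968786) = √82968819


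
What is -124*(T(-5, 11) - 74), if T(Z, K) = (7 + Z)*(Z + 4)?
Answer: 9424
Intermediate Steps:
T(Z, K) = (4 + Z)*(7 + Z) (T(Z, K) = (7 + Z)*(4 + Z) = (4 + Z)*(7 + Z))
-124*(T(-5, 11) - 74) = -124*((28 + (-5)**2 + 11*(-5)) - 74) = -124*((28 + 25 - 55) - 74) = -124*(-2 - 74) = -124*(-76) = 9424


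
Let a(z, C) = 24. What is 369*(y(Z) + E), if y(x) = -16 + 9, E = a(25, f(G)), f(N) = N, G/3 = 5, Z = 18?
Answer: 6273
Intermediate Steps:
G = 15 (G = 3*5 = 15)
E = 24
y(x) = -7
369*(y(Z) + E) = 369*(-7 + 24) = 369*17 = 6273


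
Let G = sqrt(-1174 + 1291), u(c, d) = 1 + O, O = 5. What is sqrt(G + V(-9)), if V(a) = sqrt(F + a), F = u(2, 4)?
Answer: sqrt(3*sqrt(13) + I*sqrt(3)) ≈ 3.2993 + 0.26249*I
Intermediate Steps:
u(c, d) = 6 (u(c, d) = 1 + 5 = 6)
F = 6
V(a) = sqrt(6 + a)
G = 3*sqrt(13) (G = sqrt(117) = 3*sqrt(13) ≈ 10.817)
sqrt(G + V(-9)) = sqrt(3*sqrt(13) + sqrt(6 - 9)) = sqrt(3*sqrt(13) + sqrt(-3)) = sqrt(3*sqrt(13) + I*sqrt(3))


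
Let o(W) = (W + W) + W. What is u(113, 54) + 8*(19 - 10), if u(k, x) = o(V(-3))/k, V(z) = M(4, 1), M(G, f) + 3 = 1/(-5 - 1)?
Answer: 16253/226 ≈ 71.916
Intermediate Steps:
M(G, f) = -19/6 (M(G, f) = -3 + 1/(-5 - 1) = -3 + 1/(-6) = -3 - ⅙ = -19/6)
V(z) = -19/6
o(W) = 3*W (o(W) = 2*W + W = 3*W)
u(k, x) = -19/(2*k) (u(k, x) = (3*(-19/6))/k = -19/(2*k))
u(113, 54) + 8*(19 - 10) = -19/2/113 + 8*(19 - 10) = -19/2*1/113 + 8*9 = -19/226 + 72 = 16253/226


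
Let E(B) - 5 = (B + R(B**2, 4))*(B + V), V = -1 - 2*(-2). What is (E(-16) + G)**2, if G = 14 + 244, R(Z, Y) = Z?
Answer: 8162449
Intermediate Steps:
V = 3 (V = -1 + 4 = 3)
E(B) = 5 + (3 + B)*(B + B**2) (E(B) = 5 + (B + B**2)*(B + 3) = 5 + (B + B**2)*(3 + B) = 5 + (3 + B)*(B + B**2))
G = 258
(E(-16) + G)**2 = ((5 + (-16)**3 + 3*(-16) + 4*(-16)**2) + 258)**2 = ((5 - 4096 - 48 + 4*256) + 258)**2 = ((5 - 4096 - 48 + 1024) + 258)**2 = (-3115 + 258)**2 = (-2857)**2 = 8162449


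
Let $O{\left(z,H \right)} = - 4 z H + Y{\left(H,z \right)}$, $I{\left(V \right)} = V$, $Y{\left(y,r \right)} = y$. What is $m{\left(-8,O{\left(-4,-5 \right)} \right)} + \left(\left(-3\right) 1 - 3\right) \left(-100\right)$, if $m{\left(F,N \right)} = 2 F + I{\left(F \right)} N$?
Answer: $1264$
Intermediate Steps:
$O{\left(z,H \right)} = H - 4 H z$ ($O{\left(z,H \right)} = - 4 z H + H = - 4 H z + H = H - 4 H z$)
$m{\left(F,N \right)} = 2 F + F N$
$m{\left(-8,O{\left(-4,-5 \right)} \right)} + \left(\left(-3\right) 1 - 3\right) \left(-100\right) = - 8 \left(2 - 5 \left(1 - -16\right)\right) + \left(\left(-3\right) 1 - 3\right) \left(-100\right) = - 8 \left(2 - 5 \left(1 + 16\right)\right) + \left(-3 - 3\right) \left(-100\right) = - 8 \left(2 - 85\right) - -600 = - 8 \left(2 - 85\right) + 600 = \left(-8\right) \left(-83\right) + 600 = 664 + 600 = 1264$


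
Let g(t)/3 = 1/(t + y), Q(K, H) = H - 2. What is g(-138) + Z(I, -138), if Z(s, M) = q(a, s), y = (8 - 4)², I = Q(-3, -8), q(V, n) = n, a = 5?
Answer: -1223/122 ≈ -10.025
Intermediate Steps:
Q(K, H) = -2 + H
I = -10 (I = -2 - 8 = -10)
y = 16 (y = 4² = 16)
Z(s, M) = s
g(t) = 3/(16 + t) (g(t) = 3/(t + 16) = 3/(16 + t))
g(-138) + Z(I, -138) = 3/(16 - 138) - 10 = 3/(-122) - 10 = 3*(-1/122) - 10 = -3/122 - 10 = -1223/122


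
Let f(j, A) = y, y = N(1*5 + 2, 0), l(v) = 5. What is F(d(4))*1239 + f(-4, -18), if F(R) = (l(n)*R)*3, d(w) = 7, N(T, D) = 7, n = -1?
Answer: 130102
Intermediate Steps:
F(R) = 15*R (F(R) = (5*R)*3 = 15*R)
y = 7
f(j, A) = 7
F(d(4))*1239 + f(-4, -18) = (15*7)*1239 + 7 = 105*1239 + 7 = 130095 + 7 = 130102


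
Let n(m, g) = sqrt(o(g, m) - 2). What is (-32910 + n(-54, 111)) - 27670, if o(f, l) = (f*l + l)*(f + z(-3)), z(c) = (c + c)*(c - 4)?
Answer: -60580 + I*sqrt(925346) ≈ -60580.0 + 961.95*I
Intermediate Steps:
z(c) = 2*c*(-4 + c) (z(c) = (2*c)*(-4 + c) = 2*c*(-4 + c))
o(f, l) = (42 + f)*(l + f*l) (o(f, l) = (f*l + l)*(f + 2*(-3)*(-4 - 3)) = (l + f*l)*(f + 2*(-3)*(-7)) = (l + f*l)*(f + 42) = (l + f*l)*(42 + f) = (42 + f)*(l + f*l))
n(m, g) = sqrt(-2 + m*(42 + g**2 + 43*g)) (n(m, g) = sqrt(m*(42 + g**2 + 43*g) - 2) = sqrt(-2 + m*(42 + g**2 + 43*g)))
(-32910 + n(-54, 111)) - 27670 = (-32910 + sqrt(-2 - 54*(42 + 111**2 + 43*111))) - 27670 = (-32910 + sqrt(-2 - 54*(42 + 12321 + 4773))) - 27670 = (-32910 + sqrt(-2 - 54*17136)) - 27670 = (-32910 + sqrt(-2 - 925344)) - 27670 = (-32910 + sqrt(-925346)) - 27670 = (-32910 + I*sqrt(925346)) - 27670 = -60580 + I*sqrt(925346)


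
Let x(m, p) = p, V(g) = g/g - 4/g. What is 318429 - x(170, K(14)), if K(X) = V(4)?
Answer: 318429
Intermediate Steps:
V(g) = 1 - 4/g
K(X) = 0 (K(X) = (-4 + 4)/4 = (1/4)*0 = 0)
318429 - x(170, K(14)) = 318429 - 1*0 = 318429 + 0 = 318429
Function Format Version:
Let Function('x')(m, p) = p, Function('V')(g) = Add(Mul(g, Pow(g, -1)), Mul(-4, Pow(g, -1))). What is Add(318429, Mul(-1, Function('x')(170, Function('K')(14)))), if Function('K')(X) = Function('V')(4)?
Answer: 318429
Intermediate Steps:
Function('V')(g) = Add(1, Mul(-4, Pow(g, -1)))
Function('K')(X) = 0 (Function('K')(X) = Mul(Pow(4, -1), Add(-4, 4)) = Mul(Rational(1, 4), 0) = 0)
Add(318429, Mul(-1, Function('x')(170, Function('K')(14)))) = Add(318429, Mul(-1, 0)) = Add(318429, 0) = 318429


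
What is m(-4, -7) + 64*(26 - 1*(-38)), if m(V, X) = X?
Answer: 4089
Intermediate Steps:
m(-4, -7) + 64*(26 - 1*(-38)) = -7 + 64*(26 - 1*(-38)) = -7 + 64*(26 + 38) = -7 + 64*64 = -7 + 4096 = 4089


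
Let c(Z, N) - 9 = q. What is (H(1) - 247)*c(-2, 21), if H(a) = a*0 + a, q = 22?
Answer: -7626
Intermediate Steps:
c(Z, N) = 31 (c(Z, N) = 9 + 22 = 31)
H(a) = a (H(a) = 0 + a = a)
(H(1) - 247)*c(-2, 21) = (1 - 247)*31 = -246*31 = -7626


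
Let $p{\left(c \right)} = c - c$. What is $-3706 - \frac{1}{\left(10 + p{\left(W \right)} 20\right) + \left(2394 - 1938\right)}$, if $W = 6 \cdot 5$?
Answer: $- \frac{1726997}{466} \approx -3706.0$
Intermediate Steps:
$W = 30$
$p{\left(c \right)} = 0$
$-3706 - \frac{1}{\left(10 + p{\left(W \right)} 20\right) + \left(2394 - 1938\right)} = -3706 - \frac{1}{\left(10 + 0 \cdot 20\right) + \left(2394 - 1938\right)} = -3706 - \frac{1}{\left(10 + 0\right) + 456} = -3706 - \frac{1}{10 + 456} = -3706 - \frac{1}{466} = - \frac{1726997}{466}$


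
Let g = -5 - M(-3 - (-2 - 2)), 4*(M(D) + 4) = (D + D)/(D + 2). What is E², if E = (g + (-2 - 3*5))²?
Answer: 141158161/1296 ≈ 1.0892e+5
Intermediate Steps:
M(D) = -4 + D/(2*(2 + D)) (M(D) = -4 + ((D + D)/(D + 2))/4 = -4 + ((2*D)/(2 + D))/4 = -4 + (2*D/(2 + D))/4 = -4 + D/(2*(2 + D)))
g = -7/6 (g = -5 - (-16 - 7*(-3 - (-2 - 2)))/(2*(2 + (-3 - (-2 - 2)))) = -5 - (-16 - 7*(-3 - 1*(-4)))/(2*(2 + (-3 - 1*(-4)))) = -5 - (-16 - 7*(-3 + 4))/(2*(2 + (-3 + 4))) = -5 - (-16 - 7*1)/(2*(2 + 1)) = -5 - (-16 - 7)/(2*3) = -5 - (-23)/(2*3) = -5 - 1*(-23/6) = -5 + 23/6 = -7/6 ≈ -1.1667)
E = 11881/36 (E = (-7/6 + (-2 - 3*5))² = (-7/6 + (-2 - 15))² = (-7/6 - 17)² = (-109/6)² = 11881/36 ≈ 330.03)
E² = (11881/36)² = 141158161/1296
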